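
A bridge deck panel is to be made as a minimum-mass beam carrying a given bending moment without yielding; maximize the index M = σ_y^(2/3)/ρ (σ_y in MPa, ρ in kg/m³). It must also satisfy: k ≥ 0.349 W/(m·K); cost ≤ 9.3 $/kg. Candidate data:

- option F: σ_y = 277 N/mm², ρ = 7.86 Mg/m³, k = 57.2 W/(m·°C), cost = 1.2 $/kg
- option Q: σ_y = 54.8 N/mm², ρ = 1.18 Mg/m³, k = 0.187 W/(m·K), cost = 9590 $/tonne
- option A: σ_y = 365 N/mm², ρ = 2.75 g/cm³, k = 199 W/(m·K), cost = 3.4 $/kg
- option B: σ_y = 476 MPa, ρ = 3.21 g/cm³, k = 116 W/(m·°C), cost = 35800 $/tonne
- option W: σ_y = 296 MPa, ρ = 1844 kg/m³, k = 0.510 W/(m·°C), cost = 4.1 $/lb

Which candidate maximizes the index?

option W

Screen on constraints: k ≥ 0.349 W/(m·K); cost ≤ 9.3 $/kg. Survivors: option F, option A, option W.
After converting to SI:
  option F: σ_y = 277.0 MPa, ρ = 7860 kg/m³
  option A: σ_y = 365.0 MPa, ρ = 2750 kg/m³
  option W: σ_y = 296.0 MPa, ρ = 1844 kg/m³
  option W: M = 24.1×10⁻³
  option A: M = 18.6×10⁻³
  option F: M = 5.41×10⁻³
Highest index: option W.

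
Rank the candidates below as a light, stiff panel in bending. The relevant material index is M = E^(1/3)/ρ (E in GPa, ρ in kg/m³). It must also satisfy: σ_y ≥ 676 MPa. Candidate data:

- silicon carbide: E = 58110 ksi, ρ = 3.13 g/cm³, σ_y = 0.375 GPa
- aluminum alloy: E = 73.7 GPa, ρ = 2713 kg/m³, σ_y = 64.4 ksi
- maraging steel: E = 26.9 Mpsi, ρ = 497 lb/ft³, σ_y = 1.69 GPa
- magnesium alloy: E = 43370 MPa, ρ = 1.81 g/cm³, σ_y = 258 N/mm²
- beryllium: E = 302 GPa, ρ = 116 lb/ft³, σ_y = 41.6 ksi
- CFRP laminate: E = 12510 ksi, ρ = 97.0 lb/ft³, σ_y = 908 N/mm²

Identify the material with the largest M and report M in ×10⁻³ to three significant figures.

CFRP laminate, M = 2.84×10⁻³

Screen on constraints: σ_y ≥ 676 MPa. Survivors: maraging steel, CFRP laminate.
After converting to SI:
  maraging steel: E = 185.5 GPa, ρ = 7961 kg/m³
  CFRP laminate: E = 86.25 GPa, ρ = 1554 kg/m³
  CFRP laminate: M = 2.84×10⁻³
  maraging steel: M = 0.716×10⁻³
CFRP laminate has the largest M.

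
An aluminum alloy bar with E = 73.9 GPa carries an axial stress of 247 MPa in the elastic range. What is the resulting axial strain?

ε = σ/E = 247 / 73900 = 3.34×10⁻³.

3.34×10⁻³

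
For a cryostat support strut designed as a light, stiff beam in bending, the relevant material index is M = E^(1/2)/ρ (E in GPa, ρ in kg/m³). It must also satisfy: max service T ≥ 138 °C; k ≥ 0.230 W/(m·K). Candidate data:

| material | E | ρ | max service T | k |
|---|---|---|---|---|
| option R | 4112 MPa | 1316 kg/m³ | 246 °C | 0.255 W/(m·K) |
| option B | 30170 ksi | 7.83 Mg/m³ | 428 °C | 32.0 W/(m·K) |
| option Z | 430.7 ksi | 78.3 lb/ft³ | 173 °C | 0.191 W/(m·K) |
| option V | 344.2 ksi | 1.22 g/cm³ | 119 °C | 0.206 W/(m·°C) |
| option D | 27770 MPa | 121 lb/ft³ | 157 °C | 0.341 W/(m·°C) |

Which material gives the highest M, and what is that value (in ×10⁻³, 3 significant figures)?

option D, M = 2.72×10⁻³

Screen on constraints: max service T ≥ 138 °C; k ≥ 0.230 W/(m·K). Survivors: option R, option B, option D.
After converting to SI:
  option R: E = 4.112 GPa, ρ = 1316 kg/m³
  option B: E = 208.0 GPa, ρ = 7830 kg/m³
  option D: E = 27.77 GPa, ρ = 1938 kg/m³
  option D: M = 2.72×10⁻³
  option B: M = 1.84×10⁻³
  option R: M = 1.54×10⁻³
The maximum is for option D.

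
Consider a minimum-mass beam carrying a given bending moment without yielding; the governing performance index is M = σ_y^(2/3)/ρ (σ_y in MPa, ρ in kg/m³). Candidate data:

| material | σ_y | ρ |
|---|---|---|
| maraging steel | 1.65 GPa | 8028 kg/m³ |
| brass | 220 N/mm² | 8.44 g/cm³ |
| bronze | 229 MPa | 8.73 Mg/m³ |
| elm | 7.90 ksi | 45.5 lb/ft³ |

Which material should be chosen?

elm

In SI units:
  maraging steel: σ_y = 1650 MPa, ρ = 8028 kg/m³
  brass: σ_y = 220.0 MPa, ρ = 8440 kg/m³
  bronze: σ_y = 229.0 MPa, ρ = 8730 kg/m³
  elm: σ_y = 54.47 MPa, ρ = 728.8 kg/m³
  elm: M = 19.7×10⁻³
  maraging steel: M = 17.4×10⁻³
  brass: M = 4.32×10⁻³
  bronze: M = 4.29×10⁻³
The maximum is for elm.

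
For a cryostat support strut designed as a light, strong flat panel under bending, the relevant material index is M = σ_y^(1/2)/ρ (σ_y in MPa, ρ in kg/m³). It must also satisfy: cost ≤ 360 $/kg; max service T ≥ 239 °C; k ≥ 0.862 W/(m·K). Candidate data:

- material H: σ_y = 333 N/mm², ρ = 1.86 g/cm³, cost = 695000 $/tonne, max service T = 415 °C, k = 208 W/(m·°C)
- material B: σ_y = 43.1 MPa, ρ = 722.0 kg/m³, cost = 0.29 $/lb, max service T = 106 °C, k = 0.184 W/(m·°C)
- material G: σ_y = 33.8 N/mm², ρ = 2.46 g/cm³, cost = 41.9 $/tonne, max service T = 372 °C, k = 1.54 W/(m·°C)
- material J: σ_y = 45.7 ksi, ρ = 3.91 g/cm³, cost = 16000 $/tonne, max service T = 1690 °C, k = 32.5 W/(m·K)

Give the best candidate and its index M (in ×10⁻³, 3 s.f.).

Screen on constraints: cost ≤ 360 $/kg; max service T ≥ 239 °C; k ≥ 0.862 W/(m·K). Survivors: material G, material J.
Normalizing units and computing the index:
  material G: σ_y = 33.80 MPa, ρ = 2460 kg/m³
  material J: σ_y = 315.1 MPa, ρ = 3910 kg/m³
  material J: M = 4.54×10⁻³
  material G: M = 2.36×10⁻³
Material J has the largest M.

material J, M = 4.54×10⁻³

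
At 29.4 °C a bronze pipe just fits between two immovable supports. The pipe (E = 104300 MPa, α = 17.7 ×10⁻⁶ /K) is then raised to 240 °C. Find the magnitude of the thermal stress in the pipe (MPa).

E = 104300 MPa = 104.3 GPa.
ΔT = 210.6 K. Constrained thermal stress σ = E·α·ΔT = 104.3×10³ MPa × 17.7×10⁻⁶ × 210.6 = 389 MPa (compressive).

389 MPa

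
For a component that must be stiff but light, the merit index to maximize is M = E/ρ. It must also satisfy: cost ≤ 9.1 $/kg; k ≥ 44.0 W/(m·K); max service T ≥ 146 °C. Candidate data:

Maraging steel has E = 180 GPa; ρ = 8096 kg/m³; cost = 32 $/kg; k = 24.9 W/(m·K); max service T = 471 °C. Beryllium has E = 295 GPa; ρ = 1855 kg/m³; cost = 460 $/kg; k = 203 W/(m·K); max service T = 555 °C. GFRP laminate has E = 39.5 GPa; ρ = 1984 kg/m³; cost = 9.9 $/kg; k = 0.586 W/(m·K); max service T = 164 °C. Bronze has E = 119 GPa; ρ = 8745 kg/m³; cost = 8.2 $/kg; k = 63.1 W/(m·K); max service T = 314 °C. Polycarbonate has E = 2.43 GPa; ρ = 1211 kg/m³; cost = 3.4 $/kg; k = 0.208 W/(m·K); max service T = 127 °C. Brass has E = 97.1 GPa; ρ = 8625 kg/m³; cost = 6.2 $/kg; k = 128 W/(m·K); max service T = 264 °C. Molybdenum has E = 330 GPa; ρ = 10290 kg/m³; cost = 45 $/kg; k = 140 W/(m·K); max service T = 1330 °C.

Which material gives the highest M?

bronze

Screen on constraints: cost ≤ 9.1 $/kg; k ≥ 44.0 W/(m·K); max service T ≥ 146 °C. Survivors: bronze, brass.
Computing M directly (units already consistent):
  bronze: M = 13.6 MN·m/kg
  brass: M = 11.3 MN·m/kg
Bronze has the largest M.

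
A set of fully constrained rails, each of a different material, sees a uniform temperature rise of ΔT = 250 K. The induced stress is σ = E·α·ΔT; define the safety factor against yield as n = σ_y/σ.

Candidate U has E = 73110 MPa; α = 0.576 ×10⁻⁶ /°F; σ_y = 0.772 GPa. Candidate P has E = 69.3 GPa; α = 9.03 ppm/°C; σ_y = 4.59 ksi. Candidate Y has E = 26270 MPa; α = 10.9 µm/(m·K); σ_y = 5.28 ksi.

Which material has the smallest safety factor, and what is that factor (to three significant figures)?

candidate P, n = 0.202

Per material, after unit conversion:
  candidate U: E = 73.11, α = 1.04, σ_y = 772.0 → σ = 19.0 MPa, n = 40.7
  candidate P: E = 69.30, α = 9.03, σ_y = 31.65 → σ = 156 MPa, n = 0.202
  candidate Y: E = 26.27, α = 10.9, σ_y = 36.40 → σ = 71.6 MPa, n = 0.509
The minimum is candidate P at n = 0.202.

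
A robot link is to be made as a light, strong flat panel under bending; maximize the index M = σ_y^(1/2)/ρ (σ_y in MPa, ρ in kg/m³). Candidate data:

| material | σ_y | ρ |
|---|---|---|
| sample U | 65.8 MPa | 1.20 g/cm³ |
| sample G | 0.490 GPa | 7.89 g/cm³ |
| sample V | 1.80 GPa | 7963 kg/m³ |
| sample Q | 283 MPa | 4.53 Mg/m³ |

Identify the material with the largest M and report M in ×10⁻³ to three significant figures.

sample U, M = 6.76×10⁻³

Convert each candidate to consistent units, then evaluate M:
  sample U: σ_y = 65.80 MPa, ρ = 1200 kg/m³
  sample G: σ_y = 490.0 MPa, ρ = 7890 kg/m³
  sample V: σ_y = 1800 MPa, ρ = 7963 kg/m³
  sample Q: σ_y = 283.0 MPa, ρ = 4530 kg/m³
  sample U: M = 6.76×10⁻³
  sample V: M = 5.33×10⁻³
  sample Q: M = 3.71×10⁻³
  sample G: M = 2.81×10⁻³
Highest index: sample U.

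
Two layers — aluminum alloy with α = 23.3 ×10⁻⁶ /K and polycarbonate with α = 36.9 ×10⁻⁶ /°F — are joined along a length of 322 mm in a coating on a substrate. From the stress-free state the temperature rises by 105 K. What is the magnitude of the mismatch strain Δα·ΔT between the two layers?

4.53×10⁻³

polycarbonate: α = 36.9×10⁻⁶/°F × 9/5 = 66.4×10⁻⁶/K.
Δα = |23.3 − 66.4|×10⁻⁶/K = 43.1×10⁻⁶/K.
Mismatch strain = Δα·ΔT = 43.1×10⁻⁶ × 105.0 = 4.53×10⁻³.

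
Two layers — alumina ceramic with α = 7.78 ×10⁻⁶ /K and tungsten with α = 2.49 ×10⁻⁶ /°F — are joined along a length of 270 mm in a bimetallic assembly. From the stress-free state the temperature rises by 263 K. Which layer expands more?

alumina ceramic

tungsten: α = 2.49×10⁻⁶/°F × 9/5 = 4.48×10⁻⁶/K.
α(alumina ceramic) = 7.78×10⁻⁶/K vs α(tungsten) = 4.48×10⁻⁶/K.
Higher α expands more for the same ΔT: alumina ceramic.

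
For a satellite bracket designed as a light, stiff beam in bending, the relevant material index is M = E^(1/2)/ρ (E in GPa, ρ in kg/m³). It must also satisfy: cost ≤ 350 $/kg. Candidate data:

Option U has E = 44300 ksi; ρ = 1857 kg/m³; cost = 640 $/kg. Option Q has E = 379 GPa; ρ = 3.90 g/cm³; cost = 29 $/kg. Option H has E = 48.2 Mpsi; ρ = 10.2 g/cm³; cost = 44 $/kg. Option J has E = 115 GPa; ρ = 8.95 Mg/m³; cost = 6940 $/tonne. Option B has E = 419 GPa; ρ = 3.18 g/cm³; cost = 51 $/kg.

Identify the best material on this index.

option B

Screen on constraints: cost ≤ 350 $/kg. Survivors: option Q, option H, option J, option B.
Putting every candidate on a common basis:
  option Q: E = 379.0 GPa, ρ = 3900 kg/m³
  option H: E = 332.3 GPa, ρ = 10200 kg/m³
  option J: E = 115.0 GPa, ρ = 8950 kg/m³
  option B: E = 419.0 GPa, ρ = 3180 kg/m³
  option B: M = 6.44×10⁻³
  option Q: M = 4.99×10⁻³
  option H: M = 1.79×10⁻³
  option J: M = 1.20×10⁻³
Highest index: option B.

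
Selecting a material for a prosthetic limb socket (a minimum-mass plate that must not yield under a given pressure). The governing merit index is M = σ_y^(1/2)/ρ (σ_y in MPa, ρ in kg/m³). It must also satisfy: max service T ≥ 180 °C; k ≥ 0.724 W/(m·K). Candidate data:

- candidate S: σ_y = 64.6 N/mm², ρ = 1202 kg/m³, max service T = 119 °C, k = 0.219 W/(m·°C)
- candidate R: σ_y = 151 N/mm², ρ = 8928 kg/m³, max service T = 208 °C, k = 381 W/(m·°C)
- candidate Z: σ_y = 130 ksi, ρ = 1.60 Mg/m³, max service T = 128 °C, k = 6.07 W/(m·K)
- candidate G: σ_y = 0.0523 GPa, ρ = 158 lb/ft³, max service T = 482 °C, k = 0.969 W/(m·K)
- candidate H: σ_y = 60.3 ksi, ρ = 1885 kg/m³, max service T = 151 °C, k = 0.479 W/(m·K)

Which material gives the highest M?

candidate G

Screen on constraints: max service T ≥ 180 °C; k ≥ 0.724 W/(m·K). Survivors: candidate R, candidate G.
Normalizing units and computing the index:
  candidate R: σ_y = 151.0 MPa, ρ = 8928 kg/m³
  candidate G: σ_y = 52.30 MPa, ρ = 2531 kg/m³
  candidate G: M = 2.86×10⁻³
  candidate R: M = 1.38×10⁻³
Candidate G has the largest M.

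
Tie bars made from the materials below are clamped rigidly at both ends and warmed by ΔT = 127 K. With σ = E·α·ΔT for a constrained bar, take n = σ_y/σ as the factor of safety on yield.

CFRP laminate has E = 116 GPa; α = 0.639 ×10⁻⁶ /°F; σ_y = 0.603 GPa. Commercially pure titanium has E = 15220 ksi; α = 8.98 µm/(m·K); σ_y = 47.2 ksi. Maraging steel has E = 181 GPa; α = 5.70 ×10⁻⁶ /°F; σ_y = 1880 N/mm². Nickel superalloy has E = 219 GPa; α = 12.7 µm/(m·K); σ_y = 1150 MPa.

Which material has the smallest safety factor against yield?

Converting E to GPa, α to ×10⁻⁶/K, σ_y to MPa, then σ and n for each:
  CFRP laminate: E = 116.0, α = 1.15, σ_y = 603.0 → σ = 16.9 MPa, n = 35.6
  commercially pure titanium: E = 104.9, α = 8.98, σ_y = 325.4 → σ = 120 MPa, n = 2.72
  maraging steel: E = 181.0, α = 10.3, σ_y = 1880 → σ = 236 MPa, n = 7.97
  nickel superalloy: E = 219.0, α = 12.7, σ_y = 1150 → σ = 353 MPa, n = 3.26
Commercially pure titanium has the lowest safety factor, n = 2.72.

commercially pure titanium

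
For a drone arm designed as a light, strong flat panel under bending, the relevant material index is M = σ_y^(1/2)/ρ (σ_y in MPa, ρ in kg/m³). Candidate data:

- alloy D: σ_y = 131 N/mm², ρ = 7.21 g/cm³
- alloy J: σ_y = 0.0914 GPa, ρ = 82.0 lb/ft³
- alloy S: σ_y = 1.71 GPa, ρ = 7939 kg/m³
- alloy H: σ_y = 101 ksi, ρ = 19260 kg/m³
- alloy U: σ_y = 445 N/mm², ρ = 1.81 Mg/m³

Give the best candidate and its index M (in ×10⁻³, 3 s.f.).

Putting every candidate on a common basis:
  alloy D: σ_y = 131.0 MPa, ρ = 7210 kg/m³
  alloy J: σ_y = 91.40 MPa, ρ = 1314 kg/m³
  alloy S: σ_y = 1710 MPa, ρ = 7939 kg/m³
  alloy H: σ_y = 696.4 MPa, ρ = 19260 kg/m³
  alloy U: σ_y = 445.0 MPa, ρ = 1810 kg/m³
  alloy U: M = 11.7×10⁻³
  alloy J: M = 7.28×10⁻³
  alloy S: M = 5.21×10⁻³
  alloy D: M = 1.59×10⁻³
  alloy H: M = 1.37×10⁻³
Highest index: alloy U.

alloy U, M = 11.7×10⁻³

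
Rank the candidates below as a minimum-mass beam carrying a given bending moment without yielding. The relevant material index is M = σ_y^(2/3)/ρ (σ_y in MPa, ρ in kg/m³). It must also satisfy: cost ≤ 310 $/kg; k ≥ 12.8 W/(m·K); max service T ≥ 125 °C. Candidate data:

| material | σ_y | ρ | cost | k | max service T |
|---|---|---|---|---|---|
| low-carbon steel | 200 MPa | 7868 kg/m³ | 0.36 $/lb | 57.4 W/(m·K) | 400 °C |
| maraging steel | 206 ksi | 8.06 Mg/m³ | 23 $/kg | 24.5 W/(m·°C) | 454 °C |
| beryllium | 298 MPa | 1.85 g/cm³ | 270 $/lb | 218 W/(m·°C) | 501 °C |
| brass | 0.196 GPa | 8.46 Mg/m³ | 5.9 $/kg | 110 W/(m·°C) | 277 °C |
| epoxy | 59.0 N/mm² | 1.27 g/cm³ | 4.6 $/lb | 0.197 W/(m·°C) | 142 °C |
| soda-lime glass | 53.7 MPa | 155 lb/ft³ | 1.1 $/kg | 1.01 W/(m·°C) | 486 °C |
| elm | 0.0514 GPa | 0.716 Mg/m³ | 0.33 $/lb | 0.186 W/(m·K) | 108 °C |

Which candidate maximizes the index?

maraging steel

Screen on constraints: cost ≤ 310 $/kg; k ≥ 12.8 W/(m·K); max service T ≥ 125 °C. Survivors: low-carbon steel, maraging steel, brass.
Convert each candidate to consistent units, then evaluate M:
  low-carbon steel: σ_y = 200.0 MPa, ρ = 7868 kg/m³
  maraging steel: σ_y = 1420 MPa, ρ = 8060 kg/m³
  brass: σ_y = 196.0 MPa, ρ = 8460 kg/m³
  maraging steel: M = 15.7×10⁻³
  low-carbon steel: M = 4.35×10⁻³
  brass: M = 3.99×10⁻³
The maximum is for maraging steel.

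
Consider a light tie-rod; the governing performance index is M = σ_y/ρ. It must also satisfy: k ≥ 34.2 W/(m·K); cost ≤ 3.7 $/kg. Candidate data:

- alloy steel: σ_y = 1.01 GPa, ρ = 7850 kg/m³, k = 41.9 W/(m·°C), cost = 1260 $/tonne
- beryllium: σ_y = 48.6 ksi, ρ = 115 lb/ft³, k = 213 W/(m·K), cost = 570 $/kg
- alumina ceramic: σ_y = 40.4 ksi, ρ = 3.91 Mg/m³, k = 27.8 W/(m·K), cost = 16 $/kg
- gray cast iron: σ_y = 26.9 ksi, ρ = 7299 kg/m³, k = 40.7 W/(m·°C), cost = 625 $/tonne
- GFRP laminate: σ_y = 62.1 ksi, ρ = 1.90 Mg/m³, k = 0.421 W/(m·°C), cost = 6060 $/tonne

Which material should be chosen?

alloy steel

Screen on constraints: k ≥ 34.2 W/(m·K); cost ≤ 3.7 $/kg. Survivors: alloy steel, gray cast iron.
Normalizing units and computing the index:
  alloy steel: σ_y = 1010 MPa, ρ = 7850 kg/m³
  gray cast iron: σ_y = 185.5 MPa, ρ = 7299 kg/m³
  alloy steel: M = 129 kN·m/kg
  gray cast iron: M = 25.4 kN·m/kg
Highest index: alloy steel.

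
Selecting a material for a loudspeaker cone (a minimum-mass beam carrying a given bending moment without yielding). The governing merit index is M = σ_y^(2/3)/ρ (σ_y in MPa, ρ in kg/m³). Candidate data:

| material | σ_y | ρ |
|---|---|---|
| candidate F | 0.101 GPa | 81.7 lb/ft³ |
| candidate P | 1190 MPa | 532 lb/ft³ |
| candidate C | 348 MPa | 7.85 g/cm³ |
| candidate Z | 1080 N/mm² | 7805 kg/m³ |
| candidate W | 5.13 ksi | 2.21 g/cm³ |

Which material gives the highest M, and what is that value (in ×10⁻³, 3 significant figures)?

candidate F, M = 16.6×10⁻³

Convert each candidate to consistent units, then evaluate M:
  candidate F: σ_y = 101.0 MPa, ρ = 1309 kg/m³
  candidate P: σ_y = 1190 MPa, ρ = 8522 kg/m³
  candidate C: σ_y = 348.0 MPa, ρ = 7850 kg/m³
  candidate Z: σ_y = 1080 MPa, ρ = 7805 kg/m³
  candidate W: σ_y = 35.37 MPa, ρ = 2210 kg/m³
  candidate F: M = 16.6×10⁻³
  candidate Z: M = 13.5×10⁻³
  candidate P: M = 13.2×10⁻³
  candidate C: M = 6.30×10⁻³
  candidate W: M = 4.88×10⁻³
The maximum is for candidate F.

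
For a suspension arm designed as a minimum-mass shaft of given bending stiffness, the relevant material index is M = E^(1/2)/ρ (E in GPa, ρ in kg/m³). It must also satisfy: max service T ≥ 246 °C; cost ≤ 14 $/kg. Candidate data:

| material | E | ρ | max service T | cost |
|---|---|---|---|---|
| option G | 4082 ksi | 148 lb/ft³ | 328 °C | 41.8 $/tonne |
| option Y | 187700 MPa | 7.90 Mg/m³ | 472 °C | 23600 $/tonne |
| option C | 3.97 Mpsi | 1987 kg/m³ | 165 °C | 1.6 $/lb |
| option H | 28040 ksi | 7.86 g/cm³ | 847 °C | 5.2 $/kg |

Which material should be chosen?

option G

Screen on constraints: max service T ≥ 246 °C; cost ≤ 14 $/kg. Survivors: option G, option H.
In SI units:
  option G: E = 28.14 GPa, ρ = 2371 kg/m³
  option H: E = 193.3 GPa, ρ = 7860 kg/m³
  option G: M = 2.24×10⁻³
  option H: M = 1.77×10⁻³
The maximum is for option G.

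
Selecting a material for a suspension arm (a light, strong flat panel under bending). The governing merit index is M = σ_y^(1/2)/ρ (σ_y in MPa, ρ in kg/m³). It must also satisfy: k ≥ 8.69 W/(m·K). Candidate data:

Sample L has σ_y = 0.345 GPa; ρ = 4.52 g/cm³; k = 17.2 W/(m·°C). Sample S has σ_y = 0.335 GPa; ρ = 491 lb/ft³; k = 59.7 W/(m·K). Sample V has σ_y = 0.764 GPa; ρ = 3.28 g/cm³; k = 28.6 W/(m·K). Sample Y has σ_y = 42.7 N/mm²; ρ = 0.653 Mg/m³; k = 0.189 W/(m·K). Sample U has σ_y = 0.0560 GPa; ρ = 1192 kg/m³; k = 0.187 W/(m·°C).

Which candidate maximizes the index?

Screen on constraints: k ≥ 8.69 W/(m·K). Survivors: sample L, sample S, sample V.
In SI units:
  sample L: σ_y = 345.0 MPa, ρ = 4520 kg/m³
  sample S: σ_y = 335.0 MPa, ρ = 7865 kg/m³
  sample V: σ_y = 764.0 MPa, ρ = 3280 kg/m³
  sample V: M = 8.43×10⁻³
  sample L: M = 4.11×10⁻³
  sample S: M = 2.33×10⁻³
Highest index: sample V.

sample V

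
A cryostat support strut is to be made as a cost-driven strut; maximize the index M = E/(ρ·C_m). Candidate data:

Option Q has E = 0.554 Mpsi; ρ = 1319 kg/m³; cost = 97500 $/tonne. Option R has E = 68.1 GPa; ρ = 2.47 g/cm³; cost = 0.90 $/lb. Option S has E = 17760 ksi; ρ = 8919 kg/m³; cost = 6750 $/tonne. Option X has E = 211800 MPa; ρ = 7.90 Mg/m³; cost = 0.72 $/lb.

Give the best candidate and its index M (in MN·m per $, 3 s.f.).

After converting to SI:
  option Q: E = 3.820 GPa, ρ = 1319 kg/m³, cost = 97.50 $/kg
  option R: E = 68.10 GPa, ρ = 2470 kg/m³, cost = 1.984 $/kg
  option S: E = 122.5 GPa, ρ = 8919 kg/m³, cost = 6.750 $/kg
  option X: E = 211.8 GPa, ρ = 7900 kg/m³, cost = 1.587 $/kg
  option X: M = 16.9 MN·m per $
  option R: M = 13.9 MN·m per $
  option S: M = 2.03 MN·m per $
  option Q: M = 0.0297 MN·m per $
The maximum is for option X.

option X, M = 16.9 MN·m per $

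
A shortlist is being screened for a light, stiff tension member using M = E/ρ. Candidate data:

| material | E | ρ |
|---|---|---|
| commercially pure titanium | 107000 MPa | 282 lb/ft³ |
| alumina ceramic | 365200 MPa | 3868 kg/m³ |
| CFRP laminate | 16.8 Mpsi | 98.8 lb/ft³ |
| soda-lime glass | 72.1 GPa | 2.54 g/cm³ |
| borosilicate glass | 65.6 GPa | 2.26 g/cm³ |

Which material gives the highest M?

In SI units:
  commercially pure titanium: E = 107.0 GPa, ρ = 4517 kg/m³
  alumina ceramic: E = 365.2 GPa, ρ = 3868 kg/m³
  CFRP laminate: E = 115.8 GPa, ρ = 1583 kg/m³
  soda-lime glass: E = 72.10 GPa, ρ = 2540 kg/m³
  borosilicate glass: E = 65.60 GPa, ρ = 2260 kg/m³
  alumina ceramic: M = 94.4 MN·m/kg
  CFRP laminate: M = 73.2 MN·m/kg
  borosilicate glass: M = 29.0 MN·m/kg
  soda-lime glass: M = 28.4 MN·m/kg
  commercially pure titanium: M = 23.7 MN·m/kg
Alumina ceramic ranks first.

alumina ceramic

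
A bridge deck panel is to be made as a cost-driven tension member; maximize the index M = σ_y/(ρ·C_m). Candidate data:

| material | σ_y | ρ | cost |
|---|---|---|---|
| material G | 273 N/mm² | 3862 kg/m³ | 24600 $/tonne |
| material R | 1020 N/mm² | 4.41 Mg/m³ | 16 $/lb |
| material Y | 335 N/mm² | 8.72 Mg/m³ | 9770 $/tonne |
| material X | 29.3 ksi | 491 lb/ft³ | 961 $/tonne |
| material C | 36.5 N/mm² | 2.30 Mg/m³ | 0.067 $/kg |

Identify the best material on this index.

material C

In SI units:
  material G: σ_y = 273.0 MPa, ρ = 3862 kg/m³, cost = 24.60 $/kg
  material R: σ_y = 1020 MPa, ρ = 4410 kg/m³, cost = 35.27 $/kg
  material Y: σ_y = 335.0 MPa, ρ = 8720 kg/m³, cost = 9.770 $/kg
  material X: σ_y = 202.0 MPa, ρ = 7865 kg/m³, cost = 0.9610 $/kg
  material C: σ_y = 36.50 MPa, ρ = 2300 kg/m³, cost = 0.06700 $/kg
  material C: M = 237 kN·m per $
  material X: M = 26.7 kN·m per $
  material R: M = 6.56 kN·m per $
  material Y: M = 3.93 kN·m per $
  material G: M = 2.87 kN·m per $
Material C has the largest M.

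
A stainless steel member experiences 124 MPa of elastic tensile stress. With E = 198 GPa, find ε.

6.26×10⁻⁴

ε = σ/E = 124 / 198000 = 6.26×10⁻⁴.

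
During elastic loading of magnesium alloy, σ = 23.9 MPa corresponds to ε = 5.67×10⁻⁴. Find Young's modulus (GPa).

E = σ/ε = 23.9 MPa / 5.67×10⁻⁴ = 42150 MPa = 42.2 GPa.

42.2 GPa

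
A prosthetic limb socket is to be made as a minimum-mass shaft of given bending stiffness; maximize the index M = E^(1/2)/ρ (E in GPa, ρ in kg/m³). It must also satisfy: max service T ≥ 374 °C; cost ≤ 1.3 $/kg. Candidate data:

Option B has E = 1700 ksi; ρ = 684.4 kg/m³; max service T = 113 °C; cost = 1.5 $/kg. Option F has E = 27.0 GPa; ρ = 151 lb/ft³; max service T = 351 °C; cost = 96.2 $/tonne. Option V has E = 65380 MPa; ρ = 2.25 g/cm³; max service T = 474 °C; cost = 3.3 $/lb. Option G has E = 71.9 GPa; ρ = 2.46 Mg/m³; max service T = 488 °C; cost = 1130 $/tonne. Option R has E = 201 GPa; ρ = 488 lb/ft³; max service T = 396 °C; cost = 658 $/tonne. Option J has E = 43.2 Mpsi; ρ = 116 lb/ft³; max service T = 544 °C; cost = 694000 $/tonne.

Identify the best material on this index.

Screen on constraints: max service T ≥ 374 °C; cost ≤ 1.3 $/kg. Survivors: option G, option R.
In SI units:
  option G: E = 71.90 GPa, ρ = 2460 kg/m³
  option R: E = 201.0 GPa, ρ = 7817 kg/m³
  option G: M = 3.45×10⁻³
  option R: M = 1.81×10⁻³
Option G ranks first.

option G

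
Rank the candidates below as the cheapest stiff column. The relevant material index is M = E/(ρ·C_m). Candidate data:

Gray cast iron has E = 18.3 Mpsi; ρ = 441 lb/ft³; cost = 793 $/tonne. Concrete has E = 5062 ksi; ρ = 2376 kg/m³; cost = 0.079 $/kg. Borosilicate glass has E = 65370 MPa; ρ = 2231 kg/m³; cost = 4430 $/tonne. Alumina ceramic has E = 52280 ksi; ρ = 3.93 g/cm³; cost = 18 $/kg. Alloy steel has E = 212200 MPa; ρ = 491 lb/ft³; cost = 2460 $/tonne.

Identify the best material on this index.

After converting to SI:
  gray cast iron: E = 126.2 GPa, ρ = 7064 kg/m³, cost = 0.7930 $/kg
  concrete: E = 34.90 GPa, ρ = 2376 kg/m³, cost = 0.07900 $/kg
  borosilicate glass: E = 65.37 GPa, ρ = 2231 kg/m³, cost = 4.430 $/kg
  alumina ceramic: E = 360.5 GPa, ρ = 3930 kg/m³, cost = 18.00 $/kg
  alloy steel: E = 212.2 GPa, ρ = 7865 kg/m³, cost = 2.460 $/kg
  concrete: M = 186 MN·m per $
  gray cast iron: M = 22.5 MN·m per $
  alloy steel: M = 11.0 MN·m per $
  borosilicate glass: M = 6.61 MN·m per $
  alumina ceramic: M = 5.10 MN·m per $
Concrete has the largest M.

concrete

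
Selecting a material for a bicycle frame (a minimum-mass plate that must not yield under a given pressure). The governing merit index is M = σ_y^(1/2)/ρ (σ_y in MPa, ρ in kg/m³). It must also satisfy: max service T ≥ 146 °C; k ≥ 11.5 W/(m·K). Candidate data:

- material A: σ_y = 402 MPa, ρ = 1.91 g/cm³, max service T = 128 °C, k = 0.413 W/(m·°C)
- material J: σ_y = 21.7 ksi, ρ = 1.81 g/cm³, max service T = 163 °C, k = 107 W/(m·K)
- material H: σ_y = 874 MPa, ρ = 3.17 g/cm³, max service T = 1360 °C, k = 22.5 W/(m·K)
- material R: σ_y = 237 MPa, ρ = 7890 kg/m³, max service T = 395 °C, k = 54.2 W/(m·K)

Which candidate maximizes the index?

Screen on constraints: max service T ≥ 146 °C; k ≥ 11.5 W/(m·K). Survivors: material J, material H, material R.
In SI units:
  material J: σ_y = 149.6 MPa, ρ = 1810 kg/m³
  material H: σ_y = 874.0 MPa, ρ = 3170 kg/m³
  material R: σ_y = 237.0 MPa, ρ = 7890 kg/m³
  material H: M = 9.33×10⁻³
  material J: M = 6.76×10⁻³
  material R: M = 1.95×10⁻³
Material H ranks first.

material H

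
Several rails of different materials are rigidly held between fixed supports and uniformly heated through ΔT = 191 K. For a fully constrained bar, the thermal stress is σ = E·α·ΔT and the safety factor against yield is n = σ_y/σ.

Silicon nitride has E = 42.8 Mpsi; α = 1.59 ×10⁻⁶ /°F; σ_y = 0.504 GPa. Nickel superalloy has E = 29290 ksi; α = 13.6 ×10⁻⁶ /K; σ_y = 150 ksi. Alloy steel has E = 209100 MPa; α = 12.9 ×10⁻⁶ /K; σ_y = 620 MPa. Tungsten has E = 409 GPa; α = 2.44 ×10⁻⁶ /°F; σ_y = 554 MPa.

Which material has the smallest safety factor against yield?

With everything in SI (GPa, ×10⁻⁶/K, MPa):
  silicon nitride: E = 295.1, α = 2.86, σ_y = 504.0 → σ = 161 MPa, n = 3.12
  nickel superalloy: E = 201.9, α = 13.6, σ_y = 1034 → σ = 525 MPa, n = 1.97
  alloy steel: E = 209.1, α = 12.9, σ_y = 620.0 → σ = 515 MPa, n = 1.20
  tungsten: E = 409.0, α = 4.39, σ_y = 554.0 → σ = 343 MPa, n = 1.61
Smallest n: alloy steel with n = 1.20.

alloy steel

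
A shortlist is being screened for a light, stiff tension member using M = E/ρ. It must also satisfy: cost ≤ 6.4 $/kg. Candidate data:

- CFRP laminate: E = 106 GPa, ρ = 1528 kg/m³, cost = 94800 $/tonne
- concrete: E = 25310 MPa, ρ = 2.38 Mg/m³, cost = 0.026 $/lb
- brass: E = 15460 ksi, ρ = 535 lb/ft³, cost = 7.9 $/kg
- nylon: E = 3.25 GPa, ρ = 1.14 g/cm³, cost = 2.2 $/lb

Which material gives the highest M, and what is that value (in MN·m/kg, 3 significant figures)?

concrete, M = 10.6 MN·m/kg

Screen on constraints: cost ≤ 6.4 $/kg. Survivors: concrete, nylon.
After converting to SI:
  concrete: E = 25.31 GPa, ρ = 2380 kg/m³
  nylon: E = 3.250 GPa, ρ = 1140 kg/m³
  concrete: M = 10.6 MN·m/kg
  nylon: M = 2.85 MN·m/kg
Concrete ranks first.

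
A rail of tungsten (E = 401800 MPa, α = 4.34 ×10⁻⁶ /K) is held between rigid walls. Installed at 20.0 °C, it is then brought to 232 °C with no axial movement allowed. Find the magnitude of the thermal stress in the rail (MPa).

E = 401800 MPa = 401.8 GPa.
ΔT = 212.0 K. Constrained thermal stress σ = E·α·ΔT = 401.8×10³ MPa × 4.34×10⁻⁶ × 212.0 = 370 MPa (compressive).

370 MPa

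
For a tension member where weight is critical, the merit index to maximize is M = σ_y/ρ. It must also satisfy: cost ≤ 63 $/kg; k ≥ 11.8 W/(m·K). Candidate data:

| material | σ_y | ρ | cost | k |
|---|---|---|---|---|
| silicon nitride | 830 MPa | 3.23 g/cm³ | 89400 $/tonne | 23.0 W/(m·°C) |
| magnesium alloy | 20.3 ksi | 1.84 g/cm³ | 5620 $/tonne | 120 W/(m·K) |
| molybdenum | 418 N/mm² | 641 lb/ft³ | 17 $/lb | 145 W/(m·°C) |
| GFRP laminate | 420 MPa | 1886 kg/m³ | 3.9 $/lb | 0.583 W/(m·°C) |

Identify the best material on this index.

Screen on constraints: cost ≤ 63 $/kg; k ≥ 11.8 W/(m·K). Survivors: magnesium alloy, molybdenum.
In SI units:
  magnesium alloy: σ_y = 140.0 MPa, ρ = 1840 kg/m³
  molybdenum: σ_y = 418.0 MPa, ρ = 10270 kg/m³
  magnesium alloy: M = 76.1 kN·m/kg
  molybdenum: M = 40.7 kN·m/kg
Magnesium alloy ranks first.

magnesium alloy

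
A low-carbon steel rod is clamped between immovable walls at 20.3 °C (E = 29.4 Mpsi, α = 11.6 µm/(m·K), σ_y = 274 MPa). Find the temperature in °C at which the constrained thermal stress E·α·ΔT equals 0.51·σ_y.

79.7 °C

E = 29.4 Mpsi = 202.7 GPa.
E·α·ΔT = 139.7 MPa ⇒ ΔT = 139.7 / (202.7×10³ × 11.6×10⁻⁶) = 59.43 K.
T = 20.3 + 59.43 = 79.73 °C.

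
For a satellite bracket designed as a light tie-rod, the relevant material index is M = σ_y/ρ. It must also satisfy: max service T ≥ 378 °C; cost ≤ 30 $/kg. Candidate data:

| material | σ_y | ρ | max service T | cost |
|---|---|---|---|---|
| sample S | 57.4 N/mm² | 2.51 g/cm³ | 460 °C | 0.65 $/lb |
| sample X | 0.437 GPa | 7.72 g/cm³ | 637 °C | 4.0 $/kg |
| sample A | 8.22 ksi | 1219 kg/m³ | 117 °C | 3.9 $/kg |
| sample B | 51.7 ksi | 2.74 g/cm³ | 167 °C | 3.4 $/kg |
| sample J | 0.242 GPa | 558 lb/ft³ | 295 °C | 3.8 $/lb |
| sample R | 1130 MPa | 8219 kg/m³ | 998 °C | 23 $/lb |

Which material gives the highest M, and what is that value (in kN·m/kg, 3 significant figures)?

sample X, M = 56.6 kN·m/kg

Screen on constraints: max service T ≥ 378 °C; cost ≤ 30 $/kg. Survivors: sample S, sample X.
After converting to SI:
  sample S: σ_y = 57.40 MPa, ρ = 2510 kg/m³
  sample X: σ_y = 437.0 MPa, ρ = 7720 kg/m³
  sample X: M = 56.6 kN·m/kg
  sample S: M = 22.9 kN·m/kg
The maximum is for sample X.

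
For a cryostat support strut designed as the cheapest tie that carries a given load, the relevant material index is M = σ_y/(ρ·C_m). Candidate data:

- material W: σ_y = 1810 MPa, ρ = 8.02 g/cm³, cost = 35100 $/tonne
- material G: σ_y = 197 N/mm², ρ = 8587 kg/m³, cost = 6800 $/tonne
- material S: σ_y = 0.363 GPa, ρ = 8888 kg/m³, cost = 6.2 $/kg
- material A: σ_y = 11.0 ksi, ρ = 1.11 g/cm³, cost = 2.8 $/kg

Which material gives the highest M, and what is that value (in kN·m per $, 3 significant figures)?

In SI units:
  material W: σ_y = 1810 MPa, ρ = 8020 kg/m³, cost = 35.10 $/kg
  material G: σ_y = 197.0 MPa, ρ = 8587 kg/m³, cost = 6.800 $/kg
  material S: σ_y = 363.0 MPa, ρ = 8888 kg/m³, cost = 6.200 $/kg
  material A: σ_y = 75.84 MPa, ρ = 1110 kg/m³, cost = 2.800 $/kg
  material A: M = 24.4 kN·m per $
  material S: M = 6.59 kN·m per $
  material W: M = 6.43 kN·m per $
  material G: M = 3.37 kN·m per $
Material A ranks first.

material A, M = 24.4 kN·m per $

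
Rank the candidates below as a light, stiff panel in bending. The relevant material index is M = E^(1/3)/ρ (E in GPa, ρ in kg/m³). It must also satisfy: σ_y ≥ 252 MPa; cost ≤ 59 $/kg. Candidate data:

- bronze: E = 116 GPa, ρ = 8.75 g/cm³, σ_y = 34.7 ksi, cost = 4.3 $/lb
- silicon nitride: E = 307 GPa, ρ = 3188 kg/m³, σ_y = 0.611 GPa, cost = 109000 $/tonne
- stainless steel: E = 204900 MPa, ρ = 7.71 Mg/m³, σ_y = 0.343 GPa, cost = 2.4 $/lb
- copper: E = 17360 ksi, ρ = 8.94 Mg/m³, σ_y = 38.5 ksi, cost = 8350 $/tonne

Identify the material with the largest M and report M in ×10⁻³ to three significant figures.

stainless steel, M = 0.765×10⁻³

Screen on constraints: σ_y ≥ 252 MPa; cost ≤ 59 $/kg. Survivors: stainless steel, copper.
Normalizing units and computing the index:
  stainless steel: E = 204.9 GPa, ρ = 7710 kg/m³
  copper: E = 119.7 GPa, ρ = 8940 kg/m³
  stainless steel: M = 0.765×10⁻³
  copper: M = 0.551×10⁻³
Highest index: stainless steel.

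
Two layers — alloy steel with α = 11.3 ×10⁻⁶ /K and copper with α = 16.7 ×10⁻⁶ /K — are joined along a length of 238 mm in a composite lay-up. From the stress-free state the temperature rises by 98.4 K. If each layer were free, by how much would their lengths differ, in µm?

126 µm

Δα = |11.3 − 16.7|×10⁻⁶/K = 5.40×10⁻⁶/K.
ΔL_mismatch = Δα·L·ΔT = 5.40×10⁻⁶ × 238.0 mm × 98.4 K = 126 µm.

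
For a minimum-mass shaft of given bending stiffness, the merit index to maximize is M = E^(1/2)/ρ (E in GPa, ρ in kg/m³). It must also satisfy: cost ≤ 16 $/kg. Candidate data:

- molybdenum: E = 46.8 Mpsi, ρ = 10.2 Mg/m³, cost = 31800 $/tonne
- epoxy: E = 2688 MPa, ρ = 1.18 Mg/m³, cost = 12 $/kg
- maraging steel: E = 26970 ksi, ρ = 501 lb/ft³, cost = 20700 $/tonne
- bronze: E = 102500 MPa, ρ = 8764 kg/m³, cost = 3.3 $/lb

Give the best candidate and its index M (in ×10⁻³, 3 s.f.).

Screen on constraints: cost ≤ 16 $/kg. Survivors: epoxy, bronze.
After converting to SI:
  epoxy: E = 2.688 GPa, ρ = 1180 kg/m³
  bronze: E = 102.5 GPa, ρ = 8764 kg/m³
  epoxy: M = 1.39×10⁻³
  bronze: M = 1.16×10⁻³
Epoxy has the largest M.

epoxy, M = 1.39×10⁻³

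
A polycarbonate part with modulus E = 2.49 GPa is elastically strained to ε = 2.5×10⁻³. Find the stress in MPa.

σ = E·ε = 2490 MPa × 2.5×10⁻³ = 6.23 MPa.

6.23 MPa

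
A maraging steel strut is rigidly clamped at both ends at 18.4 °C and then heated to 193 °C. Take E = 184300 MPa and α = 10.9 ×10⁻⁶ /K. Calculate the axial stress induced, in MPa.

E = 184300 MPa = 184.3 GPa.
ΔT = 174.6 K. Constrained thermal stress σ = E·α·ΔT = 184.3×10³ MPa × 10.9×10⁻⁶ × 174.6 = 351 MPa (compressive).

351 MPa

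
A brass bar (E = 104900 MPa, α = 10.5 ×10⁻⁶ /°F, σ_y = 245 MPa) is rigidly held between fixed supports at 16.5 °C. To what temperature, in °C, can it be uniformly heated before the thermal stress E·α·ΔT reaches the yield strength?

E = 104900 MPa = 104.9 GPa.
α = 10.5×10⁻⁶/°F × 9/5 = 18.9×10⁻⁶/K.
E·α·ΔT = 245.0 MPa ⇒ ΔT = 245.0 / (104.9×10³ × 18.9×10⁻⁶) = 123.6 K.
T = 16.5 + 123.6 = 140.1 °C.

140 °C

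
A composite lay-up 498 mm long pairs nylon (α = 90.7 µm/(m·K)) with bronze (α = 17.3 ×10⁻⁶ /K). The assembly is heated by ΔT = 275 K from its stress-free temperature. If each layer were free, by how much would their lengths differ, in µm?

10100 µm

Δα = |90.7 − 17.3|×10⁻⁶/K = 73.4×10⁻⁶/K.
ΔL_mismatch = Δα·L·ΔT = 73.4×10⁻⁶ × 498.0 mm × 275.0 K = 10100 µm.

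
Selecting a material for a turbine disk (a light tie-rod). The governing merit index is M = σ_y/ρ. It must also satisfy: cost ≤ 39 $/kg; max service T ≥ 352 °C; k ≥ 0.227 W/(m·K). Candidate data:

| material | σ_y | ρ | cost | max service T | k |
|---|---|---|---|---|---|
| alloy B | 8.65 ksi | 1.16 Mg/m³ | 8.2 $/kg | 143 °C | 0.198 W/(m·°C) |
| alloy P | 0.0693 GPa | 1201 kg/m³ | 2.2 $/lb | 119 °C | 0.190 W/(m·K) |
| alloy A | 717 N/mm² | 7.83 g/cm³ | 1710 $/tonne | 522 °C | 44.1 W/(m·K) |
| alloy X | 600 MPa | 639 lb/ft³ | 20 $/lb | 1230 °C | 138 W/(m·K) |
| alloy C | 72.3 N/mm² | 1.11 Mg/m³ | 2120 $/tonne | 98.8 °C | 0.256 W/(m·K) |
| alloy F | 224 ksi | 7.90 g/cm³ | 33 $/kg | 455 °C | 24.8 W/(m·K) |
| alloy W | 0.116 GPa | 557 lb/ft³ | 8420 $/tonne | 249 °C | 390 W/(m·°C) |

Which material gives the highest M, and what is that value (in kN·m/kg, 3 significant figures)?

Screen on constraints: cost ≤ 39 $/kg; max service T ≥ 352 °C; k ≥ 0.227 W/(m·K). Survivors: alloy A, alloy F.
Convert each candidate to consistent units, then evaluate M:
  alloy A: σ_y = 717.0 MPa, ρ = 7830 kg/m³
  alloy F: σ_y = 1544 MPa, ρ = 7900 kg/m³
  alloy F: M = 195 kN·m/kg
  alloy A: M = 91.6 kN·m/kg
Alloy F has the largest M.

alloy F, M = 195 kN·m/kg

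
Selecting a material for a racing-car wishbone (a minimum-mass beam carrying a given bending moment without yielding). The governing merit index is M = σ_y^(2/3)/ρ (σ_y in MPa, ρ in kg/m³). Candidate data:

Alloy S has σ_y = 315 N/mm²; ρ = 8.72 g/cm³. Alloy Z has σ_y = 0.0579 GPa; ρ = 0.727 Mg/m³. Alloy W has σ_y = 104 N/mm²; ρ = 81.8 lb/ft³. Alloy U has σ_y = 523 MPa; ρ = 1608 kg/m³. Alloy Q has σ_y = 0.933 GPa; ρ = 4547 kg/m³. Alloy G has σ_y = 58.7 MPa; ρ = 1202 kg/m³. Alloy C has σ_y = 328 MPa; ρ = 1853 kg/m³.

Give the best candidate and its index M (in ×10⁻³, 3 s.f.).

alloy U, M = 40.4×10⁻³

After converting to SI:
  alloy S: σ_y = 315.0 MPa, ρ = 8720 kg/m³
  alloy Z: σ_y = 57.90 MPa, ρ = 727.0 kg/m³
  alloy W: σ_y = 104.0 MPa, ρ = 1310 kg/m³
  alloy U: σ_y = 523.0 MPa, ρ = 1608 kg/m³
  alloy Q: σ_y = 933.0 MPa, ρ = 4547 kg/m³
  alloy G: σ_y = 58.70 MPa, ρ = 1202 kg/m³
  alloy C: σ_y = 328.0 MPa, ρ = 1853 kg/m³
  alloy U: M = 40.4×10⁻³
  alloy C: M = 25.7×10⁻³
  alloy Q: M = 21.0×10⁻³
  alloy Z: M = 20.6×10⁻³
  alloy W: M = 16.9×10⁻³
  alloy G: M = 12.6×10⁻³
  alloy S: M = 5.31×10⁻³
Highest index: alloy U.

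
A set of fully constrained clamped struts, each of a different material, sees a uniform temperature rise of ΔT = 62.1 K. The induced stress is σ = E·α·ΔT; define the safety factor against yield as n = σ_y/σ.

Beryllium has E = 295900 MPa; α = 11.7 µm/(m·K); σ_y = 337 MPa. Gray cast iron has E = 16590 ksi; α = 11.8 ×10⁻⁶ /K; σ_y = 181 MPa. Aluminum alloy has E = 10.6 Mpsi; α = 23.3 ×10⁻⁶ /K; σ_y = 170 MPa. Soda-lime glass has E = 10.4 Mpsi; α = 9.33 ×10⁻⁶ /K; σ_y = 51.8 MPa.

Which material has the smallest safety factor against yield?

Converting E to GPa, α to ×10⁻⁶/K, σ_y to MPa, then σ and n for each:
  beryllium: E = 295.9, α = 11.7, σ_y = 337.0 → σ = 215 MPa, n = 1.57
  gray cast iron: E = 114.4, α = 11.8, σ_y = 181.0 → σ = 83.8 MPa, n = 2.16
  aluminum alloy: E = 73.08, α = 23.3, σ_y = 170.0 → σ = 106 MPa, n = 1.61
  soda-lime glass: E = 71.71, α = 9.33, σ_y = 51.80 → σ = 41.5 MPa, n = 1.25
Smallest n: soda-lime glass with n = 1.25.

soda-lime glass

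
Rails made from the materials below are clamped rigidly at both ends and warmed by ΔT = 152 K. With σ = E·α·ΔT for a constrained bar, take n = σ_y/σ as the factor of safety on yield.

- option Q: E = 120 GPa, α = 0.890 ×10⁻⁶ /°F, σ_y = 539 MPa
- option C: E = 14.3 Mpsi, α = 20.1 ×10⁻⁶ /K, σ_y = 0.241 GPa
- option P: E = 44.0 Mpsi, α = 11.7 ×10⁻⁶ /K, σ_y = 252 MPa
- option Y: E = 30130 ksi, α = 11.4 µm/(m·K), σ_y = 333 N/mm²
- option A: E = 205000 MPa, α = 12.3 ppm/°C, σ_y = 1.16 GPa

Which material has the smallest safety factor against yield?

Per material, after unit conversion:
  option Q: E = 120.0, α = 1.60, σ_y = 539.0 → σ = 29.2 MPa, n = 18.4
  option C: E = 98.60, α = 20.1, σ_y = 241.0 → σ = 301 MPa, n = 0.800
  option P: E = 303.4, α = 11.7, σ_y = 252.0 → σ = 540 MPa, n = 0.467
  option Y: E = 207.7, α = 11.4, σ_y = 333.0 → σ = 360 MPa, n = 0.925
  option A: E = 205.0, α = 12.3, σ_y = 1160 → σ = 383 MPa, n = 3.03
Option P has the lowest safety factor, n = 0.467.

option P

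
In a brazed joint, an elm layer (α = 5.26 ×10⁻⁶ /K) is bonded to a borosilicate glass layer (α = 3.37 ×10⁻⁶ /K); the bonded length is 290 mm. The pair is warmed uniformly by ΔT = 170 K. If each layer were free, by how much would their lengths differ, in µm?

93.2 µm

Δα = |5.26 − 3.37|×10⁻⁶/K = 1.89×10⁻⁶/K.
ΔL_mismatch = Δα·L·ΔT = 1.89×10⁻⁶ × 290.0 mm × 170.0 K = 93.2 µm.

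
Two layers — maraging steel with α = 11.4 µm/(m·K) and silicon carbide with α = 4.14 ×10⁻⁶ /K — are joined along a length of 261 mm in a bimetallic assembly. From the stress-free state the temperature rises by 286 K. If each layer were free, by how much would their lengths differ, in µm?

Δα = |11.4 − 4.14|×10⁻⁶/K = 7.26×10⁻⁶/K.
ΔL_mismatch = Δα·L·ΔT = 7.26×10⁻⁶ × 261.0 mm × 286.0 K = 542 µm.

542 µm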